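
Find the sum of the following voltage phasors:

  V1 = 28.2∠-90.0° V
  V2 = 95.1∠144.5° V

Step 1 — Convert each phasor to rectangular form:
  V1 = 28.2·(cos(-90.0°) + j·sin(-90.0°)) = 0 - j28.2 V
  V2 = 95.1·(cos(144.5°) + j·sin(144.5°)) = -77.42 + j55.22 V
Step 2 — Sum components: V_total = -77.42 + j27.02 V.
Step 3 — Convert to polar: |V_total| = 82 V, ∠V_total = 160.8°.

V_total = 82∠160.8° V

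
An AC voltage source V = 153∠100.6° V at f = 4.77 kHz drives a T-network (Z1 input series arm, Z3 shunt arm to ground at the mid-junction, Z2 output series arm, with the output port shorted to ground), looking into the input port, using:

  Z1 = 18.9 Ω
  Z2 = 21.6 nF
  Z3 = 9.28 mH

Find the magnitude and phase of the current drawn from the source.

Step 1 — Angular frequency: ω = 2π·f = 2π·4770 = 2.997e+04 rad/s.
Step 2 — Component impedances:
  Z1: Z = R = 18.9 Ω
  Z2: Z = 1/(jωC) = -j/(ω·C) = 0 - j1545 Ω
  Z3: Z = jωL = j·2.997e+04·0.00928 = 0 + j278.1 Ω
Step 3 — With the output port shorted to ground, the output series arm Z2 runs from the junction to ground; the shunt arm Z3 also runs from the junction to ground. They appear in parallel: Z3 || Z2 = 0 + j339.2 Ω.
Step 4 — Series with input arm Z1: Z_in = Z1 + (Z3 || Z2) = 18.9 + j339.2 Ω = 339.7∠86.8° Ω.
Step 5 — Source phasor: V = 153∠100.6° V = -28.14 + j150.4 V.
Step 6 — Ohm's law: I = V / Z_total = (-28.14 + j150.4) / (18.9 + j339.2) = 0.4374 + j0.1073 A.
Step 7 — Convert to polar: |I| = 0.4504 A, ∠I = 13.8°.

I = 0.4504∠13.8° A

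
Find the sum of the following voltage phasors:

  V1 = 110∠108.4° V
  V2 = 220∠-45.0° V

Step 1 — Convert each phasor to rectangular form:
  V1 = 110·(cos(108.4°) + j·sin(108.4°)) = -34.72 + j104.4 V
  V2 = 220·(cos(-45.0°) + j·sin(-45.0°)) = 155.6 - j155.6 V
Step 2 — Sum components: V_total = 120.8 - j51.19 V.
Step 3 — Convert to polar: |V_total| = 131.2 V, ∠V_total = -23.0°.

V_total = 131.2∠-23.0° V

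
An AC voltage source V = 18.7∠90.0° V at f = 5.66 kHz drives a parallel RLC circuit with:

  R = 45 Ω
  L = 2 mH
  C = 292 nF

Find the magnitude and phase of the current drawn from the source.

Step 1 — Angular frequency: ω = 2π·f = 2π·5660 = 3.556e+04 rad/s.
Step 2 — Component impedances:
  R: Z = R = 45 Ω
  L: Z = jωL = j·3.556e+04·0.002 = 0 + j71.13 Ω
  C: Z = 1/(jωC) = -j/(ω·C) = 0 - j96.3 Ω
Step 3 — Parallel combination: 1/Z_total = 1/R + 1/L + 1/C; Z_total = 43.8 + j7.244 Ω = 44.4∠9.4° Ω.
Step 4 — Source phasor: V = 18.7∠90.0° V = 0 + j18.7 V.
Step 5 — Ohm's law: I = V / Z_total = (0 + j18.7) / (43.8 + j7.244) = 0.06873 + j0.4156 A.
Step 6 — Convert to polar: |I| = 0.4212 A, ∠I = 80.6°.

I = 0.4212∠80.6° A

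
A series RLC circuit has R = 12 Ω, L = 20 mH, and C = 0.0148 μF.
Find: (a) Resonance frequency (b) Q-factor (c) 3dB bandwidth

Step 1 — Resonance condition Im(Z)=0 gives ω₀ = 1/√(LC).
Step 2 — ω₀ = 1/√(0.02·1.48e-08) = 5.812e+04 rad/s.
Step 3 — f₀ = ω₀/(2π) = 9251 Hz.
Step 4 — Series Q: Q = ω₀L/R = 5.812e+04·0.02/12 = 96.87.
Step 5 — 3dB bandwidth: Δω = ω₀/Q = 600 rad/s; BW = Δω/(2π) = 95.49 Hz.

(a) f₀ = 9251 Hz  (b) Q = 96.87  (c) BW = 95.49 Hz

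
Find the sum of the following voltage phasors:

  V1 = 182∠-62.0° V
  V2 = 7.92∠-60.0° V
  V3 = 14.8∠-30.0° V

Step 1 — Convert each phasor to rectangular form:
  V1 = 182·(cos(-62.0°) + j·sin(-62.0°)) = 85.44 - j160.7 V
  V2 = 7.92·(cos(-60.0°) + j·sin(-60.0°)) = 3.96 - j6.859 V
  V3 = 14.8·(cos(-30.0°) + j·sin(-30.0°)) = 12.82 - j7.4 V
Step 2 — Sum components: V_total = 102.2 - j175 V.
Step 3 — Convert to polar: |V_total| = 202.6 V, ∠V_total = -59.7°.

V_total = 202.6∠-59.7° V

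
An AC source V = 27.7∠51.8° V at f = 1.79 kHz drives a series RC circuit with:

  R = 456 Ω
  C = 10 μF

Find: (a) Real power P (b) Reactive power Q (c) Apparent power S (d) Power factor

Step 1 — Angular frequency: ω = 2π·f = 2π·1790 = 1.125e+04 rad/s.
Step 2 — Component impedances:
  R: Z = R = 456 Ω
  C: Z = 1/(jωC) = -j/(ω·C) = 0 - j8.891 Ω
Step 3 — Series combination: Z_total = R + C = 456 - j8.891 Ω = 456.1∠-1.1° Ω.
Step 4 — Source phasor: V = 27.7∠51.8° V = 17.13 + j21.77 V.
Step 5 — Current: I = V / Z = 0.03662 + j0.04845 A = 0.06073∠52.9° A.
Step 6 — Complex power: S = V·I* = 1.682 - j0.0328 VA.
Step 7 — Real power: P = Re(S) = 1.682 W.
Step 8 — Reactive power: Q = Im(S) = -0.0328 VAR.
Step 9 — Apparent power: |S| = 1.682 VA.
Step 10 — Power factor: PF = P/|S| = 0.9998 (leading).

(a) P = 1.682 W  (b) Q = -0.0328 VAR  (c) S = 1.682 VA  (d) PF = 0.9998 (leading)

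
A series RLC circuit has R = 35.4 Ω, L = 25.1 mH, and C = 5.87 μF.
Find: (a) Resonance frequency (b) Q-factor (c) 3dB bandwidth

Step 1 — Resonance condition Im(Z)=0 gives ω₀ = 1/√(LC).
Step 2 — ω₀ = 1/√(0.0251·5.87e-06) = 2605 rad/s.
Step 3 — f₀ = ω₀/(2π) = 414.6 Hz.
Step 4 — Series Q: Q = ω₀L/R = 2605·0.0251/35.4 = 1.847.
Step 5 — 3dB bandwidth: Δω = ω₀/Q = 1410 rad/s; BW = Δω/(2π) = 224.5 Hz.

(a) f₀ = 414.6 Hz  (b) Q = 1.847  (c) BW = 224.5 Hz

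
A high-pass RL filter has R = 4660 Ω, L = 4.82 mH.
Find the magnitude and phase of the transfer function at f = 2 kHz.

Step 1 — Angular frequency: ω = 2π·2000 = 1.257e+04 rad/s.
Step 2 — Transfer function: H(jω) = jωL/(R + jωL).
Step 3 — Numerator jωL = j·60.57; denominator R + jωL = 4660 + j60.57.
Step 4 — H = 0.0001689 + j0.013.
Step 5 — Magnitude: |H| = 0.013 (-37.7 dB); phase: φ = 89.3°.

|H| = 0.013 (-37.7 dB), φ = 89.3°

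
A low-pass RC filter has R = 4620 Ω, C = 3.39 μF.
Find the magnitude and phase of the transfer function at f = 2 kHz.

Step 1 — Angular frequency: ω = 2π·2000 = 1.257e+04 rad/s.
Step 2 — Transfer function: H(jω) = 1/(1 + jωRC).
Step 3 — Denominator: 1 + jωRC = 1 + j·1.257e+04·4620·3.39e-06 = 1 + j196.8.
Step 4 — H = 2.582e-05 - j0.005081.
Step 5 — Magnitude: |H| = 0.005081 (-45.9 dB); phase: φ = -89.7°.

|H| = 0.005081 (-45.9 dB), φ = -89.7°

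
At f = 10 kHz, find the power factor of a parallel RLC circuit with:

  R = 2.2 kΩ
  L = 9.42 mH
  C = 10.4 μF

Step 1 — Angular frequency: ω = 2π·f = 2π·1e+04 = 6.283e+04 rad/s.
Step 2 — Component impedances:
  R: Z = R = 2200 Ω
  L: Z = jωL = j·6.283e+04·0.00942 = 0 + j591.9 Ω
  C: Z = 1/(jωC) = -j/(ω·C) = 0 - j1.53 Ω
Step 3 — Parallel combination: 1/Z_total = 1/R + 1/L + 1/C; Z_total = 0.00107 - j1.534 Ω = 1.534∠-90.0° Ω.
Step 4 — Power factor: PF = cos(φ) = Re(Z)/|Z| = 0.00107/1.5343 = 0.0006974.
Step 5 — Type: Im(Z) = -1.534 ⇒ leading (phase φ = -90.0°).

PF = 0.0006974 (leading, φ = -90.0°)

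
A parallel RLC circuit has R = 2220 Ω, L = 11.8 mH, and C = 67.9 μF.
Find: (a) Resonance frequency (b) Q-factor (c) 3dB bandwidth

Step 1 — Resonance: ω₀ = 1/√(LC) = 1/√(0.0118·6.79e-05) = 1117 rad/s.
Step 2 — f₀ = ω₀/(2π) = 177.8 Hz.
Step 3 — Parallel Q: Q = R/(ω₀L) = 2220/(1117·0.0118) = 168.4.
Step 4 — Bandwidth: Δω = ω₀/Q = 6.634 rad/s; BW = Δω/(2π) = 1.056 Hz.

(a) f₀ = 177.8 Hz  (b) Q = 168.4  (c) BW = 1.056 Hz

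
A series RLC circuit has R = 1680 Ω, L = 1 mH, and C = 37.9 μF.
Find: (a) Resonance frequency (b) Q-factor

Step 1 — Resonance condition Im(Z)=0 gives ω₀ = 1/√(LC).
Step 2 — ω₀ = 1/√(0.001·3.79e-05) = 5137 rad/s.
Step 3 — f₀ = ω₀/(2π) = 817.5 Hz.
Step 4 — Series Q: Q = ω₀L/R = 5137·0.001/1680 = 0.003058.

(a) f₀ = 817.5 Hz  (b) Q = 0.003058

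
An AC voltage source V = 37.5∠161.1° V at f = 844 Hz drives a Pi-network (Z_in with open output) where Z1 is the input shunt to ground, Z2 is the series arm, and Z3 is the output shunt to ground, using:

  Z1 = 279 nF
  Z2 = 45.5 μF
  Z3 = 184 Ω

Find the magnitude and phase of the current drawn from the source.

Step 1 — Angular frequency: ω = 2π·f = 2π·844 = 5303 rad/s.
Step 2 — Component impedances:
  Z1: Z = 1/(jωC) = -j/(ω·C) = 0 - j675.9 Ω
  Z2: Z = 1/(jωC) = -j/(ω·C) = 0 - j4.144 Ω
  Z3: Z = R = 184 Ω
Step 3 — With open output, the series arm Z2 and the output shunt Z3 appear in series to ground: Z2 + Z3 = 184 - j4.144 Ω.
Step 4 — Parallel with input shunt Z1: Z_in = Z1 || (Z2 + Z3) = 169.4 - j49.95 Ω = 176.6∠-16.4° Ω.
Step 5 — Source phasor: V = 37.5∠161.1° V = -35.48 + j12.15 V.
Step 6 — Ohm's law: I = V / Z_total = (-35.48 + j12.15) / (169.4 - j49.95) = -0.2122 + j0.00915 A.
Step 7 — Convert to polar: |I| = 0.2124 A, ∠I = 177.5°.

I = 0.2124∠177.5° A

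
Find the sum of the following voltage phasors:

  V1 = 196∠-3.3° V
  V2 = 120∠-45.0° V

Step 1 — Convert each phasor to rectangular form:
  V1 = 196·(cos(-3.3°) + j·sin(-3.3°)) = 195.7 - j11.28 V
  V2 = 120·(cos(-45.0°) + j·sin(-45.0°)) = 84.85 - j84.85 V
Step 2 — Sum components: V_total = 280.5 - j96.14 V.
Step 3 — Convert to polar: |V_total| = 296.5 V, ∠V_total = -18.9°.

V_total = 296.5∠-18.9° V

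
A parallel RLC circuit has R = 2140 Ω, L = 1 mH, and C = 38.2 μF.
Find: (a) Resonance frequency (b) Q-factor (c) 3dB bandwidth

Step 1 — Resonance: ω₀ = 1/√(LC) = 1/√(0.001·3.82e-05) = 5116 rad/s.
Step 2 — f₀ = ω₀/(2π) = 814.3 Hz.
Step 3 — Parallel Q: Q = R/(ω₀L) = 2140/(5116·0.001) = 418.3.
Step 4 — Bandwidth: Δω = ω₀/Q = 12.23 rad/s; BW = Δω/(2π) = 1.947 Hz.

(a) f₀ = 814.3 Hz  (b) Q = 418.3  (c) BW = 1.947 Hz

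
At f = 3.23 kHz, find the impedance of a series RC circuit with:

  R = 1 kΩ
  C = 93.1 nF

Step 1 — Angular frequency: ω = 2π·f = 2π·3230 = 2.029e+04 rad/s.
Step 2 — Component impedances:
  R: Z = R = 1000 Ω
  C: Z = 1/(jωC) = -j/(ω·C) = 0 - j529.3 Ω
Step 3 — Series combination: Z_total = R + C = 1000 - j529.3 Ω = 1131∠-27.9° Ω.

Z = 1000 - j529.3 Ω = 1131∠-27.9° Ω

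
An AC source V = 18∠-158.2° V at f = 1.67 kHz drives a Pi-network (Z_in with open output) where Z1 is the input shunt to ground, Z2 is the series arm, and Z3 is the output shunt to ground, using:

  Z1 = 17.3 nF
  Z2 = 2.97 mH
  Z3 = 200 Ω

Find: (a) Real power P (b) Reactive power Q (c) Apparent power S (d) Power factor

Step 1 — Angular frequency: ω = 2π·f = 2π·1670 = 1.049e+04 rad/s.
Step 2 — Component impedances:
  Z1: Z = 1/(jωC) = -j/(ω·C) = 0 - j5509 Ω
  Z2: Z = jωL = j·1.049e+04·0.00297 = 0 + j31.16 Ω
  Z3: Z = R = 200 Ω
Step 3 — With open output, the series arm Z2 and the output shunt Z3 appear in series to ground: Z2 + Z3 = 200 + j31.16 Ω.
Step 4 — Parallel with input shunt Z1: Z_in = Z1 || (Z2 + Z3) = 202 + j23.97 Ω = 203.4∠6.8° Ω.
Step 5 — Source phasor: V = 18∠-158.2° V = -16.71 - j6.685 V.
Step 6 — Current: I = V / Z = -0.08545 - j0.02295 A = 0.08848∠-165.0° A.
Step 7 — Complex power: S = V·I* = 1.582 + j0.1876 VA.
Step 8 — Real power: P = Re(S) = 1.582 W.
Step 9 — Reactive power: Q = Im(S) = 0.1876 VAR.
Step 10 — Apparent power: |S| = 1.593 VA.
Step 11 — Power factor: PF = P/|S| = 0.993 (lagging).

(a) P = 1.582 W  (b) Q = 0.1876 VAR  (c) S = 1.593 VA  (d) PF = 0.993 (lagging)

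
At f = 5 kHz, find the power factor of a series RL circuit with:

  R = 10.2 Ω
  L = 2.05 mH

Step 1 — Angular frequency: ω = 2π·f = 2π·5000 = 3.142e+04 rad/s.
Step 2 — Component impedances:
  R: Z = R = 10.2 Ω
  L: Z = jωL = j·3.142e+04·0.00205 = 0 + j64.4 Ω
Step 3 — Series combination: Z_total = R + L = 10.2 + j64.4 Ω = 65.21∠81.0° Ω.
Step 4 — Power factor: PF = cos(φ) = Re(Z)/|Z| = 10.2/65.21 = 0.1564.
Step 5 — Type: Im(Z) = 64.4 ⇒ lagging (phase φ = 81.0°).

PF = 0.1564 (lagging, φ = 81.0°)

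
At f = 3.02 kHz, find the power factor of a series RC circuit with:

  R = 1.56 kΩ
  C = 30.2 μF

Step 1 — Angular frequency: ω = 2π·f = 2π·3020 = 1.898e+04 rad/s.
Step 2 — Component impedances:
  R: Z = R = 1560 Ω
  C: Z = 1/(jωC) = -j/(ω·C) = 0 - j1.745 Ω
Step 3 — Series combination: Z_total = R + C = 1560 - j1.745 Ω = 1560∠-0.1° Ω.
Step 4 — Power factor: PF = cos(φ) = Re(Z)/|Z| = 1560/1560 = 1.
Step 5 — Type: Im(Z) = -1.745 ⇒ leading (phase φ = -0.1°).

PF = 1 (leading, φ = -0.1°)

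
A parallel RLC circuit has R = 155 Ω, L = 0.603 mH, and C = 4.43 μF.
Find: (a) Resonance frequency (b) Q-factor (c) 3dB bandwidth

Step 1 — Resonance: ω₀ = 1/√(LC) = 1/√(0.000603·4.43e-06) = 1.935e+04 rad/s.
Step 2 — f₀ = ω₀/(2π) = 3079 Hz.
Step 3 — Parallel Q: Q = R/(ω₀L) = 155/(1.935e+04·0.000603) = 13.29.
Step 4 — Bandwidth: Δω = ω₀/Q = 1456 rad/s; BW = Δω/(2π) = 231.8 Hz.

(a) f₀ = 3079 Hz  (b) Q = 13.29  (c) BW = 231.8 Hz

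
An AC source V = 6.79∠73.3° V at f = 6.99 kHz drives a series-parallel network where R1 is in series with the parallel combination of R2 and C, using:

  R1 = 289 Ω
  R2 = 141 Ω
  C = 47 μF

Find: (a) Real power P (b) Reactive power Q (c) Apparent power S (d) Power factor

Step 1 — Angular frequency: ω = 2π·f = 2π·6990 = 4.392e+04 rad/s.
Step 2 — Component impedances:
  R1: Z = R = 289 Ω
  R2: Z = R = 141 Ω
  C: Z = 1/(jωC) = -j/(ω·C) = 0 - j0.4844 Ω
Step 3 — Parallel branch: R2 || C = 1/(1/R2 + 1/C) = 0.001664 - j0.4844 Ω.
Step 4 — Series with R1: Z_total = R1 + (R2 || C) = 289 - j0.4844 Ω = 289∠-0.1° Ω.
Step 5 — Source phasor: V = 6.79∠73.3° V = 1.951 + j6.504 V.
Step 6 — Current: I = V / Z = 0.006714 + j0.02251 A = 0.02349∠73.4° A.
Step 7 — Complex power: S = V·I* = 0.1595 - j0.0002674 VA.
Step 8 — Real power: P = Re(S) = 0.1595 W.
Step 9 — Reactive power: Q = Im(S) = -0.0002674 VAR.
Step 10 — Apparent power: |S| = 0.1595 VA.
Step 11 — Power factor: PF = P/|S| = 1 (leading).

(a) P = 0.1595 W  (b) Q = -0.0002674 VAR  (c) S = 0.1595 VA  (d) PF = 1 (leading)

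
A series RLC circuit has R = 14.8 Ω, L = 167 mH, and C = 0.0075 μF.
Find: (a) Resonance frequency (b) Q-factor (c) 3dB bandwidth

Step 1 — Resonance: ω₀ = 1/√(LC) = 1/√(0.167·7.5e-09) = 2.826e+04 rad/s.
Step 2 — f₀ = ω₀/(2π) = 4497 Hz.
Step 3 — Series Q: Q = ω₀L/R = 2.826e+04·0.167/14.8 = 318.8.
Step 4 — Bandwidth: Δω = ω₀/Q = 88.62 rad/s; BW = Δω/(2π) = 14.1 Hz.

(a) f₀ = 4497 Hz  (b) Q = 318.8  (c) BW = 14.1 Hz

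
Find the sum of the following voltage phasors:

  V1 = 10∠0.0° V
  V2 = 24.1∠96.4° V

Step 1 — Convert each phasor to rectangular form:
  V1 = 10·(cos(0.0°) + j·sin(0.0°)) = 10 V
  V2 = 24.1·(cos(96.4°) + j·sin(96.4°)) = -2.686 + j23.95 V
Step 2 — Sum components: V_total = 7.314 + j23.95 V.
Step 3 — Convert to polar: |V_total| = 25.04 V, ∠V_total = 73.0°.

V_total = 25.04∠73.0° V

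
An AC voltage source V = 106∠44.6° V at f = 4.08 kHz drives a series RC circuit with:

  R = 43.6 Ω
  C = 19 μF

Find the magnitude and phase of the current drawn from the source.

Step 1 — Angular frequency: ω = 2π·f = 2π·4080 = 2.564e+04 rad/s.
Step 2 — Component impedances:
  R: Z = R = 43.6 Ω
  C: Z = 1/(jωC) = -j/(ω·C) = 0 - j2.053 Ω
Step 3 — Series combination: Z_total = R + C = 43.6 - j2.053 Ω = 43.65∠-2.7° Ω.
Step 4 — Source phasor: V = 106∠44.6° V = 75.47 + j74.43 V.
Step 5 — Ohm's law: I = V / Z_total = (75.47 + j74.43) / (43.6 - j2.053) = 1.647 + j1.785 A.
Step 6 — Convert to polar: |I| = 2.429 A, ∠I = 47.3°.

I = 2.429∠47.3° A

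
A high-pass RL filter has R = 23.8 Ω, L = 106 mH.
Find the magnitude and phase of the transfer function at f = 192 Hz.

Step 1 — Angular frequency: ω = 2π·192 = 1206 rad/s.
Step 2 — Transfer function: H(jω) = jωL/(R + jωL).
Step 3 — Numerator jωL = j·127.9; denominator R + jωL = 23.8 + j127.9.
Step 4 — H = 0.9665 + j0.1799.
Step 5 — Magnitude: |H| = 0.9831 (-0.1 dB); phase: φ = 10.5°.

|H| = 0.9831 (-0.1 dB), φ = 10.5°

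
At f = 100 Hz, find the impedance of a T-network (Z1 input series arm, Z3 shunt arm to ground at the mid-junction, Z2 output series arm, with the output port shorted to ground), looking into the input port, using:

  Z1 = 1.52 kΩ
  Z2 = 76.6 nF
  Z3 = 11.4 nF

Step 1 — Angular frequency: ω = 2π·f = 2π·100 = 628.3 rad/s.
Step 2 — Component impedances:
  Z1: Z = R = 1520 Ω
  Z2: Z = 1/(jωC) = -j/(ω·C) = 0 - j2.078e+04 Ω
  Z3: Z = 1/(jωC) = -j/(ω·C) = 0 - j1.396e+05 Ω
Step 3 — With the output port shorted to ground, the output series arm Z2 runs from the junction to ground; the shunt arm Z3 also runs from the junction to ground. They appear in parallel: Z3 || Z2 = 0 - j1.809e+04 Ω.
Step 4 — Series with input arm Z1: Z_in = Z1 + (Z3 || Z2) = 1520 - j1.809e+04 Ω = 1.815e+04∠-85.2° Ω.

Z = 1520 - j1.809e+04 Ω = 1.815e+04∠-85.2° Ω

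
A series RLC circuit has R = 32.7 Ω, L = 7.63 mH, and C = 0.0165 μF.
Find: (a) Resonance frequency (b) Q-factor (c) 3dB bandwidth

Step 1 — Resonance: ω₀ = 1/√(LC) = 1/√(0.00763·1.65e-08) = 8.912e+04 rad/s.
Step 2 — f₀ = ω₀/(2π) = 1.418e+04 Hz.
Step 3 — Series Q: Q = ω₀L/R = 8.912e+04·0.00763/32.7 = 20.8.
Step 4 — Bandwidth: Δω = ω₀/Q = 4286 rad/s; BW = Δω/(2π) = 682.1 Hz.

(a) f₀ = 1.418e+04 Hz  (b) Q = 20.8  (c) BW = 682.1 Hz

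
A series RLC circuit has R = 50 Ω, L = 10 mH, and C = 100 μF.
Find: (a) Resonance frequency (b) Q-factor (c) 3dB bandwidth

Step 1 — Resonance: ω₀ = 1/√(LC) = 1/√(0.01·0.0001) = 1000 rad/s.
Step 2 — f₀ = ω₀/(2π) = 159.2 Hz.
Step 3 — Series Q: Q = ω₀L/R = 1000·0.01/50 = 0.2.
Step 4 — Bandwidth: Δω = ω₀/Q = 5000 rad/s; BW = Δω/(2π) = 795.8 Hz.

(a) f₀ = 159.2 Hz  (b) Q = 0.2  (c) BW = 795.8 Hz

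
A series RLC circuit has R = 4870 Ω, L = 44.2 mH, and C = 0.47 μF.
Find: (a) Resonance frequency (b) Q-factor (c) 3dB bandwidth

Step 1 — Resonance condition Im(Z)=0 gives ω₀ = 1/√(LC).
Step 2 — ω₀ = 1/√(0.0442·4.7e-07) = 6938 rad/s.
Step 3 — f₀ = ω₀/(2π) = 1104 Hz.
Step 4 — Series Q: Q = ω₀L/R = 6938·0.0442/4870 = 0.06297.
Step 5 — 3dB bandwidth: Δω = ω₀/Q = 1.102e+05 rad/s; BW = Δω/(2π) = 1.754e+04 Hz.

(a) f₀ = 1104 Hz  (b) Q = 0.06297  (c) BW = 1.754e+04 Hz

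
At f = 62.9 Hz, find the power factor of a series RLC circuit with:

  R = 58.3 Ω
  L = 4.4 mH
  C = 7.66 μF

Step 1 — Angular frequency: ω = 2π·f = 2π·62.9 = 395.2 rad/s.
Step 2 — Component impedances:
  R: Z = R = 58.3 Ω
  L: Z = jωL = j·395.2·0.0044 = 0 + j1.739 Ω
  C: Z = 1/(jωC) = -j/(ω·C) = 0 - j330.3 Ω
Step 3 — Series combination: Z_total = R + L + C = 58.3 - j328.6 Ω = 333.7∠-79.9° Ω.
Step 4 — Power factor: PF = cos(φ) = Re(Z)/|Z| = 58.3/333.7 = 0.1747.
Step 5 — Type: Im(Z) = -328.6 ⇒ leading (phase φ = -79.9°).

PF = 0.1747 (leading, φ = -79.9°)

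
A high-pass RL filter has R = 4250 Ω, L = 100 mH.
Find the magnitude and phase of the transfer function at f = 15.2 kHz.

Step 1 — Angular frequency: ω = 2π·1.52e+04 = 9.55e+04 rad/s.
Step 2 — Transfer function: H(jω) = jωL/(R + jωL).
Step 3 — Numerator jωL = j·9550; denominator R + jωL = 4250 + j9550.
Step 4 — H = 0.8347 + j0.3714.
Step 5 — Magnitude: |H| = 0.9136 (-0.8 dB); phase: φ = 24.0°.

|H| = 0.9136 (-0.8 dB), φ = 24.0°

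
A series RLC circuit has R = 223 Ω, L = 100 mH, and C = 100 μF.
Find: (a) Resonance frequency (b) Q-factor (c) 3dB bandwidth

Step 1 — Resonance: ω₀ = 1/√(LC) = 1/√(0.1·0.0001) = 316.2 rad/s.
Step 2 — f₀ = ω₀/(2π) = 50.33 Hz.
Step 3 — Series Q: Q = ω₀L/R = 316.2·0.1/223 = 0.1418.
Step 4 — Bandwidth: Δω = ω₀/Q = 2230 rad/s; BW = Δω/(2π) = 354.9 Hz.

(a) f₀ = 50.33 Hz  (b) Q = 0.1418  (c) BW = 354.9 Hz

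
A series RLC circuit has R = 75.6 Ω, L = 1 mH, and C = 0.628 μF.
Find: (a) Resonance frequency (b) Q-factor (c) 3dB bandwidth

Step 1 — Resonance: ω₀ = 1/√(LC) = 1/√(0.001·6.28e-07) = 3.99e+04 rad/s.
Step 2 — f₀ = ω₀/(2π) = 6351 Hz.
Step 3 — Series Q: Q = ω₀L/R = 3.99e+04·0.001/75.6 = 0.5278.
Step 4 — Bandwidth: Δω = ω₀/Q = 7.56e+04 rad/s; BW = Δω/(2π) = 1.203e+04 Hz.

(a) f₀ = 6351 Hz  (b) Q = 0.5278  (c) BW = 1.203e+04 Hz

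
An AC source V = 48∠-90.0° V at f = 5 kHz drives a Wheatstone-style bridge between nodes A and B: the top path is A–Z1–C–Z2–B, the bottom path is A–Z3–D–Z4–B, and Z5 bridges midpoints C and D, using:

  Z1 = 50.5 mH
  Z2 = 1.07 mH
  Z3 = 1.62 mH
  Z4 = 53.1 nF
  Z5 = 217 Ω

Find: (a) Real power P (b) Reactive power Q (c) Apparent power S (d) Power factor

Step 1 — Angular frequency: ω = 2π·f = 2π·5000 = 3.142e+04 rad/s.
Step 2 — Component impedances:
  Z1: Z = jωL = j·3.142e+04·0.0505 = 0 + j1587 Ω
  Z2: Z = jωL = j·3.142e+04·0.00107 = 0 + j33.62 Ω
  Z3: Z = jωL = j·3.142e+04·0.00162 = 0 + j50.89 Ω
  Z4: Z = 1/(jωC) = -j/(ω·C) = 0 - j599.5 Ω
  Z5: Z = R = 217 Ω
Step 3 — Bridge requires nodal analysis (the Z5 bridge couples midpoints C and D, so the two paths cannot be reduced to a simple series/parallel combination). Setting node B to ground and injecting 1 A at node A, the 3-node admittance system at A, C, D solves to V_A = Z_AB = 215.9 + j30.75 Ω = 218∠8.1° Ω.
Step 4 — Source phasor: V = 48∠-90.0° V = 0 - j48 V.
Step 5 — Current: I = V / Z = -0.03104 - j0.2179 A = 0.2201∠-98.1° A.
Step 6 — Complex power: S = V·I* = 10.46 + j1.49 VA.
Step 7 — Real power: P = Re(S) = 10.46 W.
Step 8 — Reactive power: Q = Im(S) = 1.49 VAR.
Step 9 — Apparent power: |S| = 10.57 VA.
Step 10 — Power factor: PF = P/|S| = 0.99 (lagging).

(a) P = 10.46 W  (b) Q = 1.49 VAR  (c) S = 10.57 VA  (d) PF = 0.99 (lagging)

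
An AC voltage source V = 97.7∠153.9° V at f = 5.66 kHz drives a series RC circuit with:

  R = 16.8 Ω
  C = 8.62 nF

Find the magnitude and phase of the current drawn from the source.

Step 1 — Angular frequency: ω = 2π·f = 2π·5660 = 3.556e+04 rad/s.
Step 2 — Component impedances:
  R: Z = R = 16.8 Ω
  C: Z = 1/(jωC) = -j/(ω·C) = 0 - j3262 Ω
Step 3 — Series combination: Z_total = R + C = 16.8 - j3262 Ω = 3262∠-89.7° Ω.
Step 4 — Source phasor: V = 97.7∠153.9° V = -87.74 + j42.98 V.
Step 5 — Ohm's law: I = V / Z_total = (-87.74 + j42.98) / (16.8 - j3262) = -0.01331 - j0.02683 A.
Step 6 — Convert to polar: |I| = 0.02995 A, ∠I = -116.4°.

I = 0.02995∠-116.4° A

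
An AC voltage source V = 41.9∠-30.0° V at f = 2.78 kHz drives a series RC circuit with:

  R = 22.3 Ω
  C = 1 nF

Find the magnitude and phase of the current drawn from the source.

Step 1 — Angular frequency: ω = 2π·f = 2π·2780 = 1.747e+04 rad/s.
Step 2 — Component impedances:
  R: Z = R = 22.3 Ω
  C: Z = 1/(jωC) = -j/(ω·C) = 0 - j5.725e+04 Ω
Step 3 — Series combination: Z_total = R + C = 22.3 - j5.725e+04 Ω = 5.725e+04∠-90.0° Ω.
Step 4 — Source phasor: V = 41.9∠-30.0° V = 36.29 - j20.95 V.
Step 5 — Ohm's law: I = V / Z_total = (36.29 - j20.95) / (22.3 - j5.725e+04) = 0.0003662 + j0.0006337 A.
Step 6 — Convert to polar: |I| = 0.0007319 A, ∠I = 60.0°.

I = 0.0007319∠60.0° A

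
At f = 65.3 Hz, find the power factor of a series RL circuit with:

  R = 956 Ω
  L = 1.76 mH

Step 1 — Angular frequency: ω = 2π·f = 2π·65.3 = 410.3 rad/s.
Step 2 — Component impedances:
  R: Z = R = 956 Ω
  L: Z = jωL = j·410.3·0.00176 = 0 + j0.7221 Ω
Step 3 — Series combination: Z_total = R + L = 956 + j0.7221 Ω = 956∠0.0° Ω.
Step 4 — Power factor: PF = cos(φ) = Re(Z)/|Z| = 956/956 = 1.
Step 5 — Type: Im(Z) = 0.7221 ⇒ lagging (phase φ = 0.0°).

PF = 1 (lagging, φ = 0.0°)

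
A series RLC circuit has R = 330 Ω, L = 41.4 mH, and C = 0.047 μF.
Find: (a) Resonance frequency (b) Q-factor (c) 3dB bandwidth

Step 1 — Resonance condition Im(Z)=0 gives ω₀ = 1/√(LC).
Step 2 — ω₀ = 1/√(0.0414·4.7e-08) = 2.267e+04 rad/s.
Step 3 — f₀ = ω₀/(2π) = 3608 Hz.
Step 4 — Series Q: Q = ω₀L/R = 2.267e+04·0.0414/330 = 2.844.
Step 5 — 3dB bandwidth: Δω = ω₀/Q = 7971 rad/s; BW = Δω/(2π) = 1269 Hz.

(a) f₀ = 3608 Hz  (b) Q = 2.844  (c) BW = 1269 Hz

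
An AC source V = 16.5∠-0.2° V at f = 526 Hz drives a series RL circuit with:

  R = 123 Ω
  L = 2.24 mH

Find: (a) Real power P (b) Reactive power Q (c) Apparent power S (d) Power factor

Step 1 — Angular frequency: ω = 2π·f = 2π·526 = 3305 rad/s.
Step 2 — Component impedances:
  R: Z = R = 123 Ω
  L: Z = jωL = j·3305·0.00224 = 0 + j7.403 Ω
Step 3 — Series combination: Z_total = R + L = 123 + j7.403 Ω = 123.2∠3.4° Ω.
Step 4 — Source phasor: V = 16.5∠-0.2° V = 16.5 - j0.0576 V.
Step 5 — Current: I = V / Z = 0.1336 - j0.008511 A = 0.1339∠-3.6° A.
Step 6 — Complex power: S = V·I* = 2.205 + j0.1327 VA.
Step 7 — Real power: P = Re(S) = 2.205 W.
Step 8 — Reactive power: Q = Im(S) = 0.1327 VAR.
Step 9 — Apparent power: |S| = 2.209 VA.
Step 10 — Power factor: PF = P/|S| = 0.9982 (lagging).

(a) P = 2.205 W  (b) Q = 0.1327 VAR  (c) S = 2.209 VA  (d) PF = 0.9982 (lagging)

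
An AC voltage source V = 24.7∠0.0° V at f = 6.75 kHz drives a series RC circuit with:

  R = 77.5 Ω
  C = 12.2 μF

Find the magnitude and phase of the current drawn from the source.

Step 1 — Angular frequency: ω = 2π·f = 2π·6750 = 4.241e+04 rad/s.
Step 2 — Component impedances:
  R: Z = R = 77.5 Ω
  C: Z = 1/(jωC) = -j/(ω·C) = 0 - j1.933 Ω
Step 3 — Series combination: Z_total = R + C = 77.5 - j1.933 Ω = 77.52∠-1.4° Ω.
Step 4 — Source phasor: V = 24.7∠0.0° V = 24.7 V.
Step 5 — Ohm's law: I = V / Z_total = (24.7) / (77.5 - j1.933) = 0.3185 + j0.007943 A.
Step 6 — Convert to polar: |I| = 0.3186 A, ∠I = 1.4°.

I = 0.3186∠1.4° A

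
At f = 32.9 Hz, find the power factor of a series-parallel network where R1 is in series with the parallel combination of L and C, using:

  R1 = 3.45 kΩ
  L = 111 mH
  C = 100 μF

Step 1 — Angular frequency: ω = 2π·f = 2π·32.9 = 206.7 rad/s.
Step 2 — Component impedances:
  R1: Z = R = 3450 Ω
  L: Z = jωL = j·206.7·0.111 = 0 + j22.95 Ω
  C: Z = 1/(jωC) = -j/(ω·C) = 0 - j48.38 Ω
Step 3 — Parallel branch: L || C = 1/(1/L + 1/C) = 0 + j43.65 Ω.
Step 4 — Series with R1: Z_total = R1 + (L || C) = 3450 + j43.65 Ω = 3450∠0.7° Ω.
Step 5 — Power factor: PF = cos(φ) = Re(Z)/|Z| = 3450/3450.3 = 0.9999.
Step 6 — Type: Im(Z) = 43.65 ⇒ lagging (phase φ = 0.7°).

PF = 0.9999 (lagging, φ = 0.7°)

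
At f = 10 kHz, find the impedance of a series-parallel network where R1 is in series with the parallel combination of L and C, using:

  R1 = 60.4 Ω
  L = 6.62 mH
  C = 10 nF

Step 1 — Angular frequency: ω = 2π·f = 2π·1e+04 = 6.283e+04 rad/s.
Step 2 — Component impedances:
  R1: Z = R = 60.4 Ω
  L: Z = jωL = j·6.283e+04·0.00662 = 0 + j415.9 Ω
  C: Z = 1/(jωC) = -j/(ω·C) = 0 - j1592 Ω
Step 3 — Parallel branch: L || C = 1/(1/L + 1/C) = 0 + j563.1 Ω.
Step 4 — Series with R1: Z_total = R1 + (L || C) = 60.4 + j563.1 Ω = 566.3∠83.9° Ω.

Z = 60.4 + j563.1 Ω = 566.3∠83.9° Ω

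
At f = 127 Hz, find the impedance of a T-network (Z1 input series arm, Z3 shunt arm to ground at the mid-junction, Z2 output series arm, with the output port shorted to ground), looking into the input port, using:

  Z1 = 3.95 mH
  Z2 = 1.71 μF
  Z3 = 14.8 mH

Step 1 — Angular frequency: ω = 2π·f = 2π·127 = 798 rad/s.
Step 2 — Component impedances:
  Z1: Z = jωL = j·798·0.00395 = 0 + j3.152 Ω
  Z2: Z = 1/(jωC) = -j/(ω·C) = 0 - j732.9 Ω
  Z3: Z = jωL = j·798·0.0148 = 0 + j11.81 Ω
Step 3 — With the output port shorted to ground, the output series arm Z2 runs from the junction to ground; the shunt arm Z3 also runs from the junction to ground. They appear in parallel: Z3 || Z2 = 0 + j12 Ω.
Step 4 — Series with input arm Z1: Z_in = Z1 + (Z3 || Z2) = 0 + j15.16 Ω = 15.16∠90.0° Ω.

Z = 0 + j15.16 Ω = 15.16∠90.0° Ω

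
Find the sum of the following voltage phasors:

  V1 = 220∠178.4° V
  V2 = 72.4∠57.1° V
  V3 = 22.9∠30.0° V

Step 1 — Convert each phasor to rectangular form:
  V1 = 220·(cos(178.4°) + j·sin(178.4°)) = -219.9 + j6.143 V
  V2 = 72.4·(cos(57.1°) + j·sin(57.1°)) = 39.33 + j60.79 V
  V3 = 22.9·(cos(30.0°) + j·sin(30.0°)) = 19.83 + j11.45 V
Step 2 — Sum components: V_total = -160.8 + j78.38 V.
Step 3 — Convert to polar: |V_total| = 178.8 V, ∠V_total = 154.0°.

V_total = 178.8∠154.0° V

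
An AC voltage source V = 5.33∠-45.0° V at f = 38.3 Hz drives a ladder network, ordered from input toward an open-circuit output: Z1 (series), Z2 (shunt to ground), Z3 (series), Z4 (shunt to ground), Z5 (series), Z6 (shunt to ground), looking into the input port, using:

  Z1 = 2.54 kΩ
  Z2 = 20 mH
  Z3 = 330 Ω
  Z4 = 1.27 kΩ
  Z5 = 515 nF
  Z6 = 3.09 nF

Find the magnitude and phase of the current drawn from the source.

Step 1 — Angular frequency: ω = 2π·f = 2π·38.3 = 240.6 rad/s.
Step 2 — Component impedances:
  Z1: Z = R = 2540 Ω
  Z2: Z = jωL = j·240.6·0.02 = 0 + j4.813 Ω
  Z3: Z = R = 330 Ω
  Z4: Z = R = 1270 Ω
  Z5: Z = 1/(jωC) = -j/(ω·C) = 0 - j8069 Ω
  Z6: Z = 1/(jωC) = -j/(ω·C) = 0 - j1.345e+06 Ω
Step 3 — Ladder network (open output): work backward from the far end, alternating series and parallel combinations. Z_in = 2540 + j4.813 Ω = 2540∠0.1° Ω.
Step 4 — Source phasor: V = 5.33∠-45.0° V = 3.769 - j3.769 V.
Step 5 — Ohm's law: I = V / Z_total = (3.769 - j3.769) / (2540 + j4.813) = 0.001481 - j0.001487 A.
Step 6 — Convert to polar: |I| = 0.002098 A, ∠I = -45.1°.

I = 0.002098∠-45.1° A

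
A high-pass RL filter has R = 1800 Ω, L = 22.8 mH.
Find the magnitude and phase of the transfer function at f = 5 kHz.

Step 1 — Angular frequency: ω = 2π·5000 = 3.142e+04 rad/s.
Step 2 — Transfer function: H(jω) = jωL/(R + jωL).
Step 3 — Numerator jωL = j·716.3; denominator R + jωL = 1800 + j716.3.
Step 4 — H = 0.1367 + j0.3435.
Step 5 — Magnitude: |H| = 0.3697 (-8.6 dB); phase: φ = 68.3°.

|H| = 0.3697 (-8.6 dB), φ = 68.3°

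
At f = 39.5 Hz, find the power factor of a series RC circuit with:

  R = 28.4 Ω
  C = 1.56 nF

Step 1 — Angular frequency: ω = 2π·f = 2π·39.5 = 248.2 rad/s.
Step 2 — Component impedances:
  R: Z = R = 28.4 Ω
  C: Z = 1/(jωC) = -j/(ω·C) = 0 - j2.583e+06 Ω
Step 3 — Series combination: Z_total = R + C = 28.4 - j2.583e+06 Ω = 2.583e+06∠-90.0° Ω.
Step 4 — Power factor: PF = cos(φ) = Re(Z)/|Z| = 28.4/2.5828e+06 = 1.1e-05.
Step 5 — Type: Im(Z) = -2.583e+06 ⇒ leading (phase φ = -90.0°).

PF = 1.1e-05 (leading, φ = -90.0°)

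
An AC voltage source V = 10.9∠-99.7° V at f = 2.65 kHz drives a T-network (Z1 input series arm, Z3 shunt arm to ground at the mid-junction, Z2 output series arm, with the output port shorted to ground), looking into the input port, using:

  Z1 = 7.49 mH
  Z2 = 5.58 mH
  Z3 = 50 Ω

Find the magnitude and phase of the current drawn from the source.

Step 1 — Angular frequency: ω = 2π·f = 2π·2650 = 1.665e+04 rad/s.
Step 2 — Component impedances:
  Z1: Z = jωL = j·1.665e+04·0.00749 = 0 + j124.7 Ω
  Z2: Z = jωL = j·1.665e+04·0.00558 = 0 + j92.91 Ω
  Z3: Z = R = 50 Ω
Step 3 — With the output port shorted to ground, the output series arm Z2 runs from the junction to ground; the shunt arm Z3 also runs from the junction to ground. They appear in parallel: Z3 || Z2 = 38.77 + j20.87 Ω.
Step 4 — Series with input arm Z1: Z_in = Z1 + (Z3 || Z2) = 38.77 + j145.6 Ω = 150.7∠75.1° Ω.
Step 5 — Source phasor: V = 10.9∠-99.7° V = -1.837 - j10.74 V.
Step 6 — Ohm's law: I = V / Z_total = (-1.837 - j10.74) / (38.77 + j145.6) = -0.07205 - j0.006574 A.
Step 7 — Convert to polar: |I| = 0.07235 A, ∠I = -174.8°.

I = 0.07235∠-174.8° A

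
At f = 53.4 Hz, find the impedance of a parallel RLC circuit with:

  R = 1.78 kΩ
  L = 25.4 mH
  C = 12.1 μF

Step 1 — Angular frequency: ω = 2π·f = 2π·53.4 = 335.5 rad/s.
Step 2 — Component impedances:
  R: Z = R = 1780 Ω
  L: Z = jωL = j·335.5·0.0254 = 0 + j8.522 Ω
  C: Z = 1/(jωC) = -j/(ω·C) = 0 - j246.3 Ω
Step 3 — Parallel combination: 1/Z_total = 1/R + 1/L + 1/C; Z_total = 0.04378 + j8.827 Ω = 8.828∠89.7° Ω.

Z = 0.04378 + j8.827 Ω = 8.828∠89.7° Ω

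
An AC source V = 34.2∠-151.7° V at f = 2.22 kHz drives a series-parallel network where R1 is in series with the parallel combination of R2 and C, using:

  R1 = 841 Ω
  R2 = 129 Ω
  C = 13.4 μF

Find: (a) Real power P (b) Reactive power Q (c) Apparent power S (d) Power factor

Step 1 — Angular frequency: ω = 2π·f = 2π·2220 = 1.395e+04 rad/s.
Step 2 — Component impedances:
  R1: Z = R = 841 Ω
  R2: Z = R = 129 Ω
  C: Z = 1/(jωC) = -j/(ω·C) = 0 - j5.35 Ω
Step 3 — Parallel branch: R2 || C = 1/(1/R2 + 1/C) = 0.2215 - j5.341 Ω.
Step 4 — Series with R1: Z_total = R1 + (R2 || C) = 841.2 - j5.341 Ω = 841.2∠-0.4° Ω.
Step 5 — Source phasor: V = 34.2∠-151.7° V = -30.11 - j16.21 V.
Step 6 — Current: I = V / Z = -0.03567 - j0.0195 A = 0.04065∠-151.3° A.
Step 7 — Complex power: S = V·I* = 1.39 - j0.008827 VA.
Step 8 — Real power: P = Re(S) = 1.39 W.
Step 9 — Reactive power: Q = Im(S) = -0.008827 VAR.
Step 10 — Apparent power: |S| = 1.39 VA.
Step 11 — Power factor: PF = P/|S| = 1 (leading).

(a) P = 1.39 W  (b) Q = -0.008827 VAR  (c) S = 1.39 VA  (d) PF = 1 (leading)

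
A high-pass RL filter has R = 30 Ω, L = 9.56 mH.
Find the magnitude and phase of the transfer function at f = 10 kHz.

Step 1 — Angular frequency: ω = 2π·1e+04 = 6.283e+04 rad/s.
Step 2 — Transfer function: H(jω) = jωL/(R + jωL).
Step 3 — Numerator jωL = j·600.7; denominator R + jωL = 30 + j600.7.
Step 4 — H = 0.9975 + j0.04982.
Step 5 — Magnitude: |H| = 0.9988 (-0.0 dB); phase: φ = 2.9°.

|H| = 0.9988 (-0.0 dB), φ = 2.9°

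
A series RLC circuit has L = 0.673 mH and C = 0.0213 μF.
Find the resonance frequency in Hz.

Step 1 — Resonance condition Im(Z)=0 gives ω₀ = 1/√(LC).
Step 2 — ω₀ = 1/√(0.000673·2.13e-08) = 2.641e+05 rad/s.
Step 3 — f₀ = ω₀/(2π) = 4.204e+04 Hz.

f₀ = 4.204e+04 Hz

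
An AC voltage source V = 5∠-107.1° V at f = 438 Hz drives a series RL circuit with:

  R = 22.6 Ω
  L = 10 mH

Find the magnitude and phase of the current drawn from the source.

Step 1 — Angular frequency: ω = 2π·f = 2π·438 = 2752 rad/s.
Step 2 — Component impedances:
  R: Z = R = 22.6 Ω
  L: Z = jωL = j·2752·0.01 = 0 + j27.52 Ω
Step 3 — Series combination: Z_total = R + L = 22.6 + j27.52 Ω = 35.61∠50.6° Ω.
Step 4 — Source phasor: V = 5∠-107.1° V = -1.47 - j4.779 V.
Step 5 — Ohm's law: I = V / Z_total = (-1.47 - j4.779) / (22.6 + j27.52) = -0.1299 - j0.05326 A.
Step 6 — Convert to polar: |I| = 0.1404 A, ∠I = -157.7°.

I = 0.1404∠-157.7° A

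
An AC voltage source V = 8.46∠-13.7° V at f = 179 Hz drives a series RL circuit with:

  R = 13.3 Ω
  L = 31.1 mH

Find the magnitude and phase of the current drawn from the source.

Step 1 — Angular frequency: ω = 2π·f = 2π·179 = 1125 rad/s.
Step 2 — Component impedances:
  R: Z = R = 13.3 Ω
  L: Z = jωL = j·1125·0.0311 = 0 + j34.98 Ω
Step 3 — Series combination: Z_total = R + L = 13.3 + j34.98 Ω = 37.42∠69.2° Ω.
Step 4 — Source phasor: V = 8.46∠-13.7° V = 8.219 - j2.004 V.
Step 5 — Ohm's law: I = V / Z_total = (8.219 - j2.004) / (13.3 + j34.98) = 0.02802 - j0.2243 A.
Step 6 — Convert to polar: |I| = 0.2261 A, ∠I = -82.9°.

I = 0.2261∠-82.9° A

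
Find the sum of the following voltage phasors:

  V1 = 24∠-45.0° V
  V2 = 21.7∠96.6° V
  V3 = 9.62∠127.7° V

Step 1 — Convert each phasor to rectangular form:
  V1 = 24·(cos(-45.0°) + j·sin(-45.0°)) = 16.97 - j16.97 V
  V2 = 21.7·(cos(96.6°) + j·sin(96.6°)) = -2.494 + j21.56 V
  V3 = 9.62·(cos(127.7°) + j·sin(127.7°)) = -5.883 + j7.612 V
Step 2 — Sum components: V_total = 8.594 + j12.2 V.
Step 3 — Convert to polar: |V_total| = 14.92 V, ∠V_total = 54.8°.

V_total = 14.92∠54.8° V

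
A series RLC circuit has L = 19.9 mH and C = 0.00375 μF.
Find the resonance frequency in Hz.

Step 1 — Resonance condition Im(Z)=0 gives ω₀ = 1/√(LC).
Step 2 — ω₀ = 1/√(0.0199·3.75e-09) = 1.158e+05 rad/s.
Step 3 — f₀ = ω₀/(2π) = 1.842e+04 Hz.

f₀ = 1.842e+04 Hz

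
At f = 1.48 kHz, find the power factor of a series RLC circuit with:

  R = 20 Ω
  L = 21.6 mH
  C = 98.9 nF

Step 1 — Angular frequency: ω = 2π·f = 2π·1480 = 9299 rad/s.
Step 2 — Component impedances:
  R: Z = R = 20 Ω
  L: Z = jωL = j·9299·0.0216 = 0 + j200.9 Ω
  C: Z = 1/(jωC) = -j/(ω·C) = 0 - j1087 Ω
Step 3 — Series combination: Z_total = R + L + C = 20 - j886.5 Ω = 886.7∠-88.7° Ω.
Step 4 — Power factor: PF = cos(φ) = Re(Z)/|Z| = 20/886.7 = 0.02256.
Step 5 — Type: Im(Z) = -886.5 ⇒ leading (phase φ = -88.7°).

PF = 0.02256 (leading, φ = -88.7°)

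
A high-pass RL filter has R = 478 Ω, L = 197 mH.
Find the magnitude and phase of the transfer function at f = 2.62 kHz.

Step 1 — Angular frequency: ω = 2π·2620 = 1.646e+04 rad/s.
Step 2 — Transfer function: H(jω) = jωL/(R + jωL).
Step 3 — Numerator jωL = j·3243; denominator R + jωL = 478 + j3243.
Step 4 — H = 0.9787 + j0.1443.
Step 5 — Magnitude: |H| = 0.9893 (-0.1 dB); phase: φ = 8.4°.

|H| = 0.9893 (-0.1 dB), φ = 8.4°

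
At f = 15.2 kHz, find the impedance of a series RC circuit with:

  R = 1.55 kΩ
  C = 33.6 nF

Step 1 — Angular frequency: ω = 2π·f = 2π·1.52e+04 = 9.55e+04 rad/s.
Step 2 — Component impedances:
  R: Z = R = 1550 Ω
  C: Z = 1/(jωC) = -j/(ω·C) = 0 - j311.6 Ω
Step 3 — Series combination: Z_total = R + C = 1550 - j311.6 Ω = 1581∠-11.4° Ω.

Z = 1550 - j311.6 Ω = 1581∠-11.4° Ω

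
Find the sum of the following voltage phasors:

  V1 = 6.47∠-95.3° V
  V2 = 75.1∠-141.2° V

Step 1 — Convert each phasor to rectangular form:
  V1 = 6.47·(cos(-95.3°) + j·sin(-95.3°)) = -0.5976 - j6.442 V
  V2 = 75.1·(cos(-141.2°) + j·sin(-141.2°)) = -58.53 - j47.06 V
Step 2 — Sum components: V_total = -59.13 - j53.5 V.
Step 3 — Convert to polar: |V_total| = 79.74 V, ∠V_total = -137.9°.

V_total = 79.74∠-137.9° V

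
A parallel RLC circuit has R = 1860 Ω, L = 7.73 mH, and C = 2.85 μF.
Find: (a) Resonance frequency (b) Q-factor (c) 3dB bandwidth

Step 1 — Resonance: ω₀ = 1/√(LC) = 1/√(0.00773·2.85e-06) = 6737 rad/s.
Step 2 — f₀ = ω₀/(2π) = 1072 Hz.
Step 3 — Parallel Q: Q = R/(ω₀L) = 1860/(6737·0.00773) = 35.71.
Step 4 — Bandwidth: Δω = ω₀/Q = 188.6 rad/s; BW = Δω/(2π) = 30.02 Hz.

(a) f₀ = 1072 Hz  (b) Q = 35.71  (c) BW = 30.02 Hz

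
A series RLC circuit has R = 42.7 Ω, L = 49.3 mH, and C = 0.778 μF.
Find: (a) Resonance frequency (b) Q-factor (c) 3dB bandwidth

Step 1 — Resonance: ω₀ = 1/√(LC) = 1/√(0.0493·7.78e-07) = 5106 rad/s.
Step 2 — f₀ = ω₀/(2π) = 812.7 Hz.
Step 3 — Series Q: Q = ω₀L/R = 5106·0.0493/42.7 = 5.895.
Step 4 — Bandwidth: Δω = ω₀/Q = 866.1 rad/s; BW = Δω/(2π) = 137.8 Hz.

(a) f₀ = 812.7 Hz  (b) Q = 5.895  (c) BW = 137.8 Hz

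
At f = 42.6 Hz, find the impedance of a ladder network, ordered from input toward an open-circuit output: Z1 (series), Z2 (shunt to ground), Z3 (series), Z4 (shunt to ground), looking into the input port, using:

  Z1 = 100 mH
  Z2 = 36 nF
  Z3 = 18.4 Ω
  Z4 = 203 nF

Step 1 — Angular frequency: ω = 2π·f = 2π·42.6 = 267.7 rad/s.
Step 2 — Component impedances:
  Z1: Z = jωL = j·267.7·0.1 = 0 + j26.77 Ω
  Z2: Z = 1/(jωC) = -j/(ω·C) = 0 - j1.038e+05 Ω
  Z3: Z = R = 18.4 Ω
  Z4: Z = 1/(jωC) = -j/(ω·C) = 0 - j1.84e+04 Ω
Step 3 — Ladder network (open output): work backward from the far end, alternating series and parallel combinations. Z_in = 13.27 - j1.561e+04 Ω = 1.561e+04∠-90.0° Ω.

Z = 13.27 - j1.561e+04 Ω = 1.561e+04∠-90.0° Ω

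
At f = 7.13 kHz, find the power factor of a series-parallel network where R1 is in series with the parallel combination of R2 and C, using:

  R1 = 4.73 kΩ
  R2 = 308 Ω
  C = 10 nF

Step 1 — Angular frequency: ω = 2π·f = 2π·7130 = 4.48e+04 rad/s.
Step 2 — Component impedances:
  R1: Z = R = 4730 Ω
  R2: Z = R = 308 Ω
  C: Z = 1/(jωC) = -j/(ω·C) = 0 - j2232 Ω
Step 3 — Parallel branch: R2 || C = 1/(1/R2 + 1/C) = 302.2 - j41.7 Ω.
Step 4 — Series with R1: Z_total = R1 + (R2 || C) = 5032 - j41.7 Ω = 5032∠-0.5° Ω.
Step 5 — Power factor: PF = cos(φ) = Re(Z)/|Z| = 5032/5032 = 1.
Step 6 — Type: Im(Z) = -41.7 ⇒ leading (phase φ = -0.5°).

PF = 1 (leading, φ = -0.5°)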